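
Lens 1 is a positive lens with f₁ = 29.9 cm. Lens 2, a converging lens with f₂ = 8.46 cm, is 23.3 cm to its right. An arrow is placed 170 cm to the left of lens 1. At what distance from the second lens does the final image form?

5.12 cm

Lens 1: 1/d_i1 = 1/f₁ − 1/d_o1 = 1/(29.9) − 1/(170) = 0.02756, so d_i1 = 36.28 cm.
The intermediate image is 36.28 cm to the right of lens 1, which lies 12.98 cm to the right of lens 2 — a virtual object — so d_o2 = −12.98 cm.
Lens 2: 1/d_i2 = 1/f₂ − 1/d_o2 = 1/(8.46) − 1/(-12.98) = 0.1952, so d_i2 = 5.12 cm.
The final image is real, 5.12 cm to the right of lens 2 (overall magnification ≈ -0.084).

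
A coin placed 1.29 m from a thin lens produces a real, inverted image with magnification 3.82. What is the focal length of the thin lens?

m = −d_i/d_o ⇒ d_i = −m·d_o = −(-3.82)·(1.29) = 4.928 m.
1/f = 1/d_o + 1/d_i = 1/(1.29) + 1/(4.928) = 0.9781, so f = 1.02 m.
Since f is positive, the thin lens is converging.

f = 1.02 m (converging)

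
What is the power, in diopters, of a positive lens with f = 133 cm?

f = 133 cm = 1.33 m.
P = 1/f = 1/(1.33 m) = +0.752 D.

P = +0.752 D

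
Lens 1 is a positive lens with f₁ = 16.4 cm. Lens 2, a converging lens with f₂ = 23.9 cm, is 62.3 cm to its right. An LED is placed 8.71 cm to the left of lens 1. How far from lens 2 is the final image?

Lens 1: 1/d_i1 = 1/f₁ − 1/d_o1 = 1/(16.4) − 1/(8.71) = -0.05383, so d_i1 = -18.58 cm.
The intermediate image is 18.58 cm to the left of lens 1 (virtual), which is 62.3 − (-18.58) = 80.88 cm to the left of lens 2, so d_o2 = +80.88 cm.
Lens 2: 1/d_i2 = 1/f₂ − 1/d_o2 = 1/(23.9) − 1/(80.88) = 0.02948, so d_i2 = 33.9 cm.
The final image is real, 33.9 cm to the right of lens 2 (overall magnification ≈ -0.89).

33.9 cm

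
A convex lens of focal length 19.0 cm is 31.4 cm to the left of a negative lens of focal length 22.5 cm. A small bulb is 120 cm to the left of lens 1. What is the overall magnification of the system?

m = -0.135

Lens 1: 1/d_i1 = 1/(19.0) − 1/(120) = 0.04430, so d_i1 = 22.57 cm; m₁ = −d_i1/d_o1 = -0.1881.
d_o2 = 31.4 − (22.57) = 8.830 cm.
f₂ = −22.5 cm (diverging).
Lens 2: 1/d_i2 = 1/(-22.5) − 1/(8.830) = -0.1577, so d_i2 = -6.341 cm; m₂ = −d_i2/d_o2 = +0.7182.
m = m₁·m₂ = (-0.1881)(+0.7182) = -0.135.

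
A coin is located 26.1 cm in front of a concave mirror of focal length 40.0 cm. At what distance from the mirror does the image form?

Mirror equation: 1/d_i = 1/f − 1/d_o = 1/(40.00) − 1/(26.1) = 0.02500 − 0.03831 = -0.01331, so d_i = -75.1 cm.
The image is virtual, upright and enlarged, behind the mirror.

75.1 cm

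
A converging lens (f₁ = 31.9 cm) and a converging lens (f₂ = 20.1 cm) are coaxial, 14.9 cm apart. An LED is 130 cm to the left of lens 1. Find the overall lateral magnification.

m = -0.138

Lens 1: 1/d_i1 = 1/(31.9) − 1/(130) = 0.02366, so d_i1 = 42.27 cm; m₁ = −d_i1/d_o1 = -0.3252.
d_o2 = 14.9 − (42.27) = -27.37 cm (virtual object).
Lens 2: 1/d_i2 = 1/(20.1) − 1/(-27.37) = 0.08629, so d_i2 = 11.59 cm; m₂ = −d_i2/d_o2 = +0.4234.
m = m₁·m₂ = (-0.3252)(+0.4234) = -0.138.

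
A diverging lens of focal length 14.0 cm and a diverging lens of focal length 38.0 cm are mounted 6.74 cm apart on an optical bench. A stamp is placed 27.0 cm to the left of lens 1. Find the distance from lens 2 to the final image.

11.2 cm

Lens 1 is diverging, so f₁ = −14.0 cm.
Lens 1: 1/d_i1 = 1/f₁ − 1/d_o1 = 1/(-14.0) − 1/(27.0) = -0.1085, so d_i1 = -9.220 cm.
The intermediate image is 9.220 cm to the left of lens 1 (virtual), which is 6.74 − (-9.220) = 15.96 cm to the left of lens 2, so d_o2 = +15.96 cm.
Lens 2 is diverging, so f₂ = −38.0 cm.
Lens 2: 1/d_i2 = 1/f₂ − 1/d_o2 = 1/(-38.0) − 1/(15.96) = -0.08897, so d_i2 = -11.2 cm.
The final image is virtual, 11.2 cm to the left of lens 2 (overall magnification ≈ 0.24).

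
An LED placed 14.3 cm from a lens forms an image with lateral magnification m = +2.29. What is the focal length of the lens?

m = −d_i/d_o ⇒ d_i = −m·d_o = −(+2.29)·(14.3) = -32.75 cm.
1/f = 1/d_o + 1/d_i = 1/(14.3) + 1/(-32.75) = 0.03940, so f = 25.4 cm.
Since f is positive, the lens is converging.

f = 25.4 cm (converging)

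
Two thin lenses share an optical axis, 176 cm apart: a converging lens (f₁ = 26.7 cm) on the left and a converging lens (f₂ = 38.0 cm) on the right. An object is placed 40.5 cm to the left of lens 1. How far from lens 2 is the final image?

62.2 cm

Lens 1: 1/d_i1 = 1/f₁ − 1/d_o1 = 1/(26.7) − 1/(40.5) = 0.01276, so d_i1 = 78.36 cm.
The intermediate image is 78.36 cm to the right of lens 1, which is 176 − (78.36) = 97.64 cm to the left of lens 2, so d_o2 = +97.64 cm.
Lens 2: 1/d_i2 = 1/f₂ − 1/d_o2 = 1/(38.0) − 1/(97.64) = 0.01607, so d_i2 = 62.2 cm.
The final image is real, 62.2 cm to the right of lens 2 (overall magnification ≈ 1.2).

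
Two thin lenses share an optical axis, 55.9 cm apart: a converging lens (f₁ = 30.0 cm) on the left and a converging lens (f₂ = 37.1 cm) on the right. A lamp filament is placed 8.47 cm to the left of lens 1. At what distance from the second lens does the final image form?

Lens 1: 1/d_i1 = 1/f₁ − 1/d_o1 = 1/(30.0) − 1/(8.47) = -0.08473, so d_i1 = -11.80 cm.
The intermediate image is 11.80 cm to the left of lens 1 (virtual), which is 55.9 − (-11.80) = 67.70 cm to the left of lens 2, so d_o2 = +67.70 cm.
Lens 2: 1/d_i2 = 1/f₂ − 1/d_o2 = 1/(37.1) − 1/(67.70) = 0.01218, so d_i2 = 82.1 cm.
The final image is real, 82.1 cm to the right of lens 2 (overall magnification ≈ -1.7).

82.1 cm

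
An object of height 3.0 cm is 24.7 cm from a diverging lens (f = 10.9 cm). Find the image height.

0.919 cm

For a diverging lens, f = -10.9 cm.
1/d_i = 1/f − 1/d_o = 1/(-10.90) − 1/(24.7) = -0.1322, so d_i = -7.563 cm.
m = −d_i/d_o = +0.3062.
|h_i| = |m|·h_o = 0.3062 × 3.0 = 0.919 cm. The image is virtual, upright and reduced, on the same side as the object.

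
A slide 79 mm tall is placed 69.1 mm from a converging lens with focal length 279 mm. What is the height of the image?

1/d_i = 1/f − 1/d_o = 1/(279.0) − 1/(69.1) = -0.01089, so d_i = -91.85 mm.
m = −d_i/d_o = +1.329.
|h_i| = |m|·h_o = 1.329 × 79 = 105 mm. The image is virtual, upright and enlarged, on the same side as the object.

105 mm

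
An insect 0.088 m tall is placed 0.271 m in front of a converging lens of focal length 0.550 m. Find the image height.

0.173 m

1/d_i = 1/f − 1/d_o = 1/(0.5500) − 1/(0.271) = -1.872, so d_i = -0.5342 m.
m = −d_i/d_o = +1.971.
|h_i| = |m|·h_o = 1.971 × 0.088 = 0.173 m. The image is virtual, upright and enlarged, on the same side as the object.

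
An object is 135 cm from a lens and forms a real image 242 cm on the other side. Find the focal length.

f = 86.7 cm (converging)

Real image ⇒ d_i = +242 cm.
1/f = 1/d_o + 1/d_i = 1/(135) + 1/(242) = 0.01154, so f = 86.7 cm.
Since f is positive, the lens is converging.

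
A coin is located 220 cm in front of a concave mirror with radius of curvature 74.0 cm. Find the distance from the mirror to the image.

f = R/2 = 74.0/2 = 37.00 cm.
Mirror equation: 1/v = 1/f − 1/u = 1/(37.00) − 1/(220) = 0.02703 − 0.004545 = 0.02248, so v = 44.5 cm.
The image is real, inverted and reduced, in front of the mirror.

44.5 cm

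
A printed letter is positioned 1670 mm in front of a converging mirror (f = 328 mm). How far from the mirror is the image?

Mirror equation: 1/q = 1/f − 1/p = 1/(328.0) − 1/(1670) = 0.003049 − 0.0005988 = 0.002450, so q = 408 mm.
The image is real, inverted and reduced, in front of the mirror.

408 mm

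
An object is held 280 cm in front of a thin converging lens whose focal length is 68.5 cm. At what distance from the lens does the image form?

90.7 cm

Thin-lens equation: 1/v = 1/f − 1/u = 1/(68.50) − 1/(280) = 0.01460 − 0.003571 = 0.01103, so v = 90.7 cm.
The image is real, inverted and reduced, on the far side of the lens.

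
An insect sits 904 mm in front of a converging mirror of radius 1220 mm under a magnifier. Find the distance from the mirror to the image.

1880 mm

f = R/2 = 1220/2 = 610.0 mm.
Mirror equation: 1/s_i = 1/f − 1/s_o = 1/(610.0) − 1/(904) = 0.001639 − 0.001106 = 0.0005331, so s_i = 1880 mm.
The image is real, inverted and enlarged, in front of the mirror.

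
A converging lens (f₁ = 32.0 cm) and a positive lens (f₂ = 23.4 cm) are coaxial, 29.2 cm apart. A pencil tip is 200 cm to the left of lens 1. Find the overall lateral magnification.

Lens 1: 1/d_i1 = 1/(32.0) − 1/(200) = 0.02625, so d_i1 = 38.10 cm; m₁ = −d_i1/d_o1 = -0.1905.
d_o2 = 29.2 − (38.10) = -8.900 cm (virtual object).
Lens 2: 1/d_i2 = 1/(23.4) − 1/(-8.900) = 0.1551, so d_i2 = 6.448 cm; m₂ = −d_i2/d_o2 = +0.7245.
m = m₁·m₂ = (-0.1905)(+0.7245) = -0.138.

m = -0.138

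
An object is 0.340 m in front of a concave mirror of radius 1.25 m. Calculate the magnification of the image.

f = R/2 = 1.25/2 = 0.6250 m.
1/d_i = 1/f − 1/d_o = 1/(0.6250) − 1/(0.340) = -1.341, so d_i = -0.7456 m.
m = −d_i/d_o = −(-0.7456)/(0.340) = +2.19.
The image is virtual, upright and enlarged, behind the mirror.

m = +2.19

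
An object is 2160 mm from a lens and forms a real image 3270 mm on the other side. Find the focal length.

Real image ⇒ d_i = +3270 mm.
1/f = 1/d_o + 1/d_i = 1/(2160) + 1/(3270) = 0.0007688, so f = 1300 mm.
Since f is positive, the lens is converging.

f = 1300 mm (converging)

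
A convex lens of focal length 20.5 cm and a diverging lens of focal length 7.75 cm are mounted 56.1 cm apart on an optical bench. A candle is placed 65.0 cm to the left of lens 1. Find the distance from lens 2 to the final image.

5.98 cm

Lens 1: 1/d_i1 = 1/f₁ − 1/d_o1 = 1/(20.5) − 1/(65.0) = 0.03340, so d_i1 = 29.94 cm.
The intermediate image is 29.94 cm to the right of lens 1, which is 56.1 − (29.94) = 26.16 cm to the left of lens 2, so d_o2 = +26.16 cm.
Lens 2 is diverging, so f₂ = −7.75 cm.
Lens 2: 1/d_i2 = 1/f₂ − 1/d_o2 = 1/(-7.75) − 1/(26.16) = -0.1673, so d_i2 = -5.98 cm.
The final image is virtual, 5.98 cm to the left of lens 2 (overall magnification ≈ -0.11).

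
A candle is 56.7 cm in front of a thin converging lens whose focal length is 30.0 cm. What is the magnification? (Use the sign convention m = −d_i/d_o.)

1/d_i = 1/f − 1/d_o = 1/(30.00) − 1/(56.7) = 0.01570, so d_i = 63.71 cm.
m = −d_i/d_o = −(63.71)/(56.7) = -1.12.
The image is real, inverted and enlarged, on the far side of the lens.

m = -1.12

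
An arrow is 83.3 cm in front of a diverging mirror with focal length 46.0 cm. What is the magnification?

For a diverging mirror, f = -46.0 cm.
1/d_i = 1/f − 1/d_o = 1/(-46.00) − 1/(83.3) = -0.03374, so d_i = -29.63 cm.
m = −d_i/d_o = −(-29.63)/(83.3) = +0.356.
The image is virtual, upright and reduced, behind the mirror.

m = +0.356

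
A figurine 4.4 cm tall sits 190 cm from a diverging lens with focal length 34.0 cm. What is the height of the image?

For a diverging lens, f = -34.0 cm.
1/d_i = 1/f − 1/d_o = 1/(-34.00) − 1/(190) = -0.03467, so d_i = -28.84 cm.
m = −d_i/d_o = +0.1518.
|h_i| = |m|·h_o = 0.1518 × 4.4 = 0.668 cm. The image is virtual, upright and reduced, on the same side as the object.

0.668 cm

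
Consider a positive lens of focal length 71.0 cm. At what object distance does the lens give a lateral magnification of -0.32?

293 cm

m = −d_i/d_o ⇒ d_i = −m·d_o.
1/f = 1/d_o + 1/d_i = 1/d_o − 1/(m·d_o) = (1 − 1/m)/d_o, so d_o = f(1 − 1/m) = (71.00)(1 − 1/(-0.32)) = 293 cm.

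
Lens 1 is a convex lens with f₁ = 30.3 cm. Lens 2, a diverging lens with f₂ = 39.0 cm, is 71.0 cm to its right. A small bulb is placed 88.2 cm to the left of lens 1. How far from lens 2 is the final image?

15.2 cm

Lens 1: 1/d_i1 = 1/f₁ − 1/d_o1 = 1/(30.3) − 1/(88.2) = 0.02167, so d_i1 = 46.16 cm.
The intermediate image is 46.16 cm to the right of lens 1, which is 71.0 − (46.16) = 24.84 cm to the left of lens 2, so d_o2 = +24.84 cm.
Lens 2 is diverging, so f₂ = −39.0 cm.
Lens 2: 1/d_i2 = 1/f₂ − 1/d_o2 = 1/(-39.0) − 1/(24.84) = -0.06590, so d_i2 = -15.2 cm.
The final image is virtual, 15.2 cm to the left of lens 2 (overall magnification ≈ -0.32).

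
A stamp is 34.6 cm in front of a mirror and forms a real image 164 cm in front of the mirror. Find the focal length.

f = 28.6 cm (concave)

Real image ⇒ d_i = +164 cm.
1/f = 1/d_o + 1/d_i = 1/(34.6) + 1/(164) = 0.03500, so f = 28.6 cm.
Since f is positive, the mirror is concave.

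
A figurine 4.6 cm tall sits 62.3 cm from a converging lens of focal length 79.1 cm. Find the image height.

21.7 cm

1/d_i = 1/f − 1/d_o = 1/(79.10) − 1/(62.3) = -0.003409, so d_i = -293.3 cm.
m = −d_i/d_o = +4.708.
|h_i| = |m|·h_o = 4.708 × 4.6 = 21.7 cm. The image is virtual, upright and enlarged, on the same side as the object.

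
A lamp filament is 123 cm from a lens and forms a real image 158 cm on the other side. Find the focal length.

Real image ⇒ d_i = +158 cm.
1/f = 1/d_o + 1/d_i = 1/(123) + 1/(158) = 0.01446, so f = 69.2 cm.
Since f is positive, the lens is converging.

f = 69.2 cm (converging)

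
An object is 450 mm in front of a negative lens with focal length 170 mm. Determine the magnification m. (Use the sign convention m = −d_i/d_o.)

m = +0.274

For a negative lens, f = -170 mm.
1/d_i = 1/f − 1/d_o = 1/(-170.0) − 1/(450) = -0.008105, so d_i = -123.4 mm.
m = −d_i/d_o = −(-123.4)/(450) = +0.274.
The image is virtual, upright and reduced, on the same side as the object.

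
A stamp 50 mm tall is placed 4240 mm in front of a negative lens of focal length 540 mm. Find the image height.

For a negative lens, f = -540 mm.
1/d_i = 1/f − 1/d_o = 1/(-540.0) − 1/(4240) = -0.002088, so d_i = -479.0 mm.
m = −d_i/d_o = +0.1130.
|h_i| = |m|·h_o = 0.1130 × 50 = 5.65 mm. The image is virtual, upright and reduced, on the same side as the object.

5.65 mm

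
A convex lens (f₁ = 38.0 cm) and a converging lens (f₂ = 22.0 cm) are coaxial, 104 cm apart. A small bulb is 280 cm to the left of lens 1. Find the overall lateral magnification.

m = +0.0908

Lens 1: 1/d_i1 = 1/(38.0) − 1/(280) = 0.02274, so d_i1 = 43.97 cm; m₁ = −d_i1/d_o1 = -0.1570.
d_o2 = 104 − (43.97) = 60.03 cm.
Lens 2: 1/d_i2 = 1/(22.0) − 1/(60.03) = 0.02880, so d_i2 = 34.73 cm; m₂ = −d_i2/d_o2 = -0.5785.
m = m₁·m₂ = (-0.1570)(-0.5785) = +0.0908.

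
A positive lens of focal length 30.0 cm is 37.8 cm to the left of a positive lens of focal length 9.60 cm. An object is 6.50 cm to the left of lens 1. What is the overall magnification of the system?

m = -0.336

Lens 1: 1/d_i1 = 1/(30.0) − 1/(6.50) = -0.1205, so d_i1 = -8.298 cm; m₁ = −d_i1/d_o1 = +1.277.
d_o2 = 37.8 − (-8.298) = 46.10 cm.
Lens 2: 1/d_i2 = 1/(9.60) − 1/(46.10) = 0.08247, so d_i2 = 12.12 cm; m₂ = −d_i2/d_o2 = -0.2630.
m = m₁·m₂ = (+1.277)(-0.2630) = -0.336.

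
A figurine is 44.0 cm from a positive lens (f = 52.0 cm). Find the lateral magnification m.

m = +6.50

1/d_i = 1/f − 1/d_o = 1/(52.00) − 1/(44.0) = -0.003497, so d_i = -286.0 cm.
m = −d_i/d_o = −(-286.0)/(44.0) = +6.50.
The image is virtual, upright and enlarged, on the same side as the object.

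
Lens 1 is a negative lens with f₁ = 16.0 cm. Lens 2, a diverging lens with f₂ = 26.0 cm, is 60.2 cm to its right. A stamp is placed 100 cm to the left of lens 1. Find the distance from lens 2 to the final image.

Lens 1 is diverging, so f₁ = −16.0 cm.
Lens 1: 1/d_i1 = 1/f₁ − 1/d_o1 = 1/(-16.0) − 1/(100) = -0.07250, so d_i1 = -13.79 cm.
The intermediate image is 13.79 cm to the left of lens 1 (virtual), which is 60.2 − (-13.79) = 73.99 cm to the left of lens 2, so d_o2 = +73.99 cm.
Lens 2 is diverging, so f₂ = −26.0 cm.
Lens 2: 1/d_i2 = 1/f₂ − 1/d_o2 = 1/(-26.0) − 1/(73.99) = -0.05198, so d_i2 = -19.2 cm.
The final image is virtual, 19.2 cm to the left of lens 2 (overall magnification ≈ 0.036).

19.2 cm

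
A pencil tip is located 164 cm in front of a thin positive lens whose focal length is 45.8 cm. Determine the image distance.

63.5 cm

Thin-lens equation: 1/s_i = 1/f − 1/s_o = 1/(45.80) − 1/(164) = 0.02183 − 0.006098 = 0.01574, so s_i = 63.5 cm.
The image is real, inverted and reduced, on the far side of the lens.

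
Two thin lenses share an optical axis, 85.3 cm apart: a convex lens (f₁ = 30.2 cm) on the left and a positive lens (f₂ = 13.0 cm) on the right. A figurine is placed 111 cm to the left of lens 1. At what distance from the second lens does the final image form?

18.5 cm

Lens 1: 1/d_i1 = 1/f₁ − 1/d_o1 = 1/(30.2) − 1/(111) = 0.02410, so d_i1 = 41.49 cm.
The intermediate image is 41.49 cm to the right of lens 1, which is 85.3 − (41.49) = 43.81 cm to the left of lens 2, so d_o2 = +43.81 cm.
Lens 2: 1/d_i2 = 1/f₂ − 1/d_o2 = 1/(13.0) − 1/(43.81) = 0.05410, so d_i2 = 18.5 cm.
The final image is real, 18.5 cm to the right of lens 2 (overall magnification ≈ 0.16).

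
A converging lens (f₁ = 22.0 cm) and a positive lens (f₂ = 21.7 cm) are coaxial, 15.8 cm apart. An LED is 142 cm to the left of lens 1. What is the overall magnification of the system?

m = -0.125

Lens 1: 1/d_i1 = 1/(22.0) − 1/(142) = 0.03841, so d_i1 = 26.03 cm; m₁ = −d_i1/d_o1 = -0.1833.
d_o2 = 15.8 − (26.03) = -10.23 cm (virtual object).
Lens 2: 1/d_i2 = 1/(21.7) − 1/(-10.23) = 0.1438, so d_i2 = 6.952 cm; m₂ = −d_i2/d_o2 = +0.6796.
m = m₁·m₂ = (-0.1833)(+0.6796) = -0.125.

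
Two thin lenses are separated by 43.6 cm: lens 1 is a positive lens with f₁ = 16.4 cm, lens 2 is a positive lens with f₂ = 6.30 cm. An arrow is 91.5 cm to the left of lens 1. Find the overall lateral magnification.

Lens 1: 1/d_i1 = 1/(16.4) − 1/(91.5) = 0.05005, so d_i1 = 19.98 cm; m₁ = −d_i1/d_o1 = -0.2184.
d_o2 = 43.6 − (19.98) = 23.62 cm.
Lens 2: 1/d_i2 = 1/(6.30) − 1/(23.62) = 0.1164, so d_i2 = 8.592 cm; m₂ = −d_i2/d_o2 = -0.3637.
m = m₁·m₂ = (-0.2184)(-0.3637) = +0.0794.

m = +0.0794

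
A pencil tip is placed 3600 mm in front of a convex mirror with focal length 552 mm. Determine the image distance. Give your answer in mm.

479 mm

For a convex mirror, f = -552 mm.
Mirror equation: 1/s_i = 1/f − 1/s_o = 1/(-552.0) − 1/(3600) = -0.001812 − 0.0002778 = -0.002089, so s_i = -479 mm.
The image is virtual, upright and reduced, behind the mirror.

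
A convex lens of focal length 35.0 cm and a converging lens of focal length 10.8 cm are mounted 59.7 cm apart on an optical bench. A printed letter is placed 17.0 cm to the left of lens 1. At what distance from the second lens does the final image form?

12.2 cm

Lens 1: 1/d_i1 = 1/f₁ − 1/d_o1 = 1/(35.0) − 1/(17.0) = -0.03025, so d_i1 = -33.06 cm.
The intermediate image is 33.06 cm to the left of lens 1 (virtual), which is 59.7 − (-33.06) = 92.76 cm to the left of lens 2, so d_o2 = +92.76 cm.
Lens 2: 1/d_i2 = 1/f₂ − 1/d_o2 = 1/(10.8) − 1/(92.76) = 0.08181, so d_i2 = 12.2 cm.
The final image is real, 12.2 cm to the right of lens 2 (overall magnification ≈ -0.26).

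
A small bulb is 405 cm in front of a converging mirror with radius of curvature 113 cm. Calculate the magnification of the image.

f = R/2 = 113/2 = 56.50 cm.
1/d_i = 1/f − 1/d_o = 1/(56.50) − 1/(405) = 0.01523, so d_i = 65.66 cm.
m = −d_i/d_o = −(65.66)/(405) = -0.162.
The image is real, inverted and reduced, in front of the mirror.

m = -0.162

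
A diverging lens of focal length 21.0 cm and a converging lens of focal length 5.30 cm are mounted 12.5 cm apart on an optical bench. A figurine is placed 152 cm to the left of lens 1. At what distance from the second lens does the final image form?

Lens 1 is diverging, so f₁ = −21.0 cm.
Lens 1: 1/d_i1 = 1/f₁ − 1/d_o1 = 1/(-21.0) − 1/(152) = -0.05420, so d_i1 = -18.45 cm.
The intermediate image is 18.45 cm to the left of lens 1 (virtual), which is 12.5 − (-18.45) = 30.95 cm to the left of lens 2, so d_o2 = +30.95 cm.
Lens 2: 1/d_i2 = 1/f₂ − 1/d_o2 = 1/(5.30) − 1/(30.95) = 0.1564, so d_i2 = 6.40 cm.
The final image is real, 6.40 cm to the right of lens 2 (overall magnification ≈ -0.025).

6.40 cm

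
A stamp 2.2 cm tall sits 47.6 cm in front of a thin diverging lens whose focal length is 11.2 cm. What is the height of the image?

For a diverging lens, f = -11.2 cm.
1/d_i = 1/f − 1/d_o = 1/(-11.20) − 1/(47.6) = -0.1103, so d_i = -9.067 cm.
m = −d_i/d_o = +0.1905.
|h_i| = |m|·h_o = 0.1905 × 2.2 = 0.419 cm. The image is virtual, upright and reduced, on the same side as the object.

0.419 cm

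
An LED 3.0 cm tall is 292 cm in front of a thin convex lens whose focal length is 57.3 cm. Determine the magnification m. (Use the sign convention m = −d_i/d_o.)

m = -0.244

1/d_i = 1/f − 1/d_o = 1/(57.30) − 1/(292) = 0.01403, so d_i = 71.29 cm.
m = −d_i/d_o = −(71.29)/(292) = -0.244.
The image is real, inverted and reduced, on the far side of the lens.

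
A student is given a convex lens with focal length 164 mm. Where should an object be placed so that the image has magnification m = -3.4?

m = −d_i/d_o ⇒ d_i = −m·d_o.
1/f = 1/d_o + 1/d_i = 1/d_o − 1/(m·d_o) = (1 − 1/m)/d_o, so d_o = f(1 − 1/m) = (164.0)(1 − 1/(-3.4)) = 212 mm.

212 mm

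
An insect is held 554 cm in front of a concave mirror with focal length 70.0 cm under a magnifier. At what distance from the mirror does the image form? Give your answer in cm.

Mirror equation: 1/s_i = 1/f − 1/s_o = 1/(70.00) − 1/(554) = 0.01429 − 0.001805 = 0.01248, so s_i = 80.1 cm.
The image is real, inverted and reduced, in front of the mirror.

80.1 cm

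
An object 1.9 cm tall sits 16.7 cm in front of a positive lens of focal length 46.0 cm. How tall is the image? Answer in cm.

2.98 cm

1/d_i = 1/f − 1/d_o = 1/(46.00) − 1/(16.7) = -0.03814, so d_i = -26.22 cm.
m = −d_i/d_o = +1.570.
|h_i| = |m|·h_o = 1.570 × 1.9 = 2.98 cm. The image is virtual, upright and enlarged, on the same side as the object.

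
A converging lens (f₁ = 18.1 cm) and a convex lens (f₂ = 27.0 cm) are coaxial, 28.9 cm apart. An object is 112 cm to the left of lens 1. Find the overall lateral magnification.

m = -0.264

Lens 1: 1/d_i1 = 1/(18.1) − 1/(112) = 0.04632, so d_i1 = 21.59 cm; m₁ = −d_i1/d_o1 = -0.1928.
d_o2 = 28.9 − (21.59) = 7.310 cm.
Lens 2: 1/d_i2 = 1/(27.0) − 1/(7.310) = -0.09976, so d_i2 = -10.02 cm; m₂ = −d_i2/d_o2 = +1.371.
m = m₁·m₂ = (-0.1928)(+1.371) = -0.264.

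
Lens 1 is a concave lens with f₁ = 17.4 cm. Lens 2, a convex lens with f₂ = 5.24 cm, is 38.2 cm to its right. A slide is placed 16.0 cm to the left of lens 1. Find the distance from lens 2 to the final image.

5.90 cm

Lens 1 is diverging, so f₁ = −17.4 cm.
Lens 1: 1/d_i1 = 1/f₁ − 1/d_o1 = 1/(-17.4) − 1/(16.0) = -0.1200, so d_i1 = -8.335 cm.
The intermediate image is 8.335 cm to the left of lens 1 (virtual), which is 38.2 − (-8.335) = 46.54 cm to the left of lens 2, so d_o2 = +46.54 cm.
Lens 2: 1/d_i2 = 1/f₂ − 1/d_o2 = 1/(5.24) − 1/(46.54) = 0.1694, so d_i2 = 5.90 cm.
The final image is real, 5.90 cm to the right of lens 2 (overall magnification ≈ -0.066).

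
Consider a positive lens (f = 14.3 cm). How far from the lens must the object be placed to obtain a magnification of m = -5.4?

m = −d_i/d_o ⇒ d_i = −m·d_o.
1/f = 1/d_o + 1/d_i = 1/d_o − 1/(m·d_o) = (1 − 1/m)/d_o, so d_o = f(1 − 1/m) = (14.30)(1 − 1/(-5.4)) = 16.9 cm.

16.9 cm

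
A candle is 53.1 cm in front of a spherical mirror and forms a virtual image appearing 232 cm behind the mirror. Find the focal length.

Virtual image ⇒ d_i = −232 cm.
1/f = 1/d_o + 1/d_i = 1/(53.1) + 1/(-232) = 0.01452, so f = 68.9 cm.
Since f is positive, the spherical mirror is concave.

f = 68.9 cm (concave)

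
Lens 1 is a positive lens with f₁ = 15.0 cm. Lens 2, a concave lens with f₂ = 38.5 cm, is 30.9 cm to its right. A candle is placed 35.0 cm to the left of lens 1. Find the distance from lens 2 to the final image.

4.15 cm

Lens 1: 1/d_i1 = 1/f₁ − 1/d_o1 = 1/(15.0) − 1/(35.0) = 0.03810, so d_i1 = 26.25 cm.
The intermediate image is 26.25 cm to the right of lens 1, which is 30.9 − (26.25) = 4.650 cm to the left of lens 2, so d_o2 = +4.650 cm.
Lens 2 is diverging, so f₂ = −38.5 cm.
Lens 2: 1/d_i2 = 1/f₂ − 1/d_o2 = 1/(-38.5) − 1/(4.650) = -0.2410, so d_i2 = -4.15 cm.
The final image is virtual, 4.15 cm to the left of lens 2 (overall magnification ≈ -0.67).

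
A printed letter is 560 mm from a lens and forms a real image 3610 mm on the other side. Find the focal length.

Real image ⇒ d_i = +3610 mm.
1/f = 1/d_o + 1/d_i = 1/(560) + 1/(3610) = 0.002063, so f = 485 mm.
Since f is positive, the lens is converging.

f = 485 mm (converging)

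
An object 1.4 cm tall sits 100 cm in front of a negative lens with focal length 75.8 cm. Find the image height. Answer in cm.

0.604 cm

For a negative lens, f = -75.8 cm.
1/d_i = 1/f − 1/d_o = 1/(-75.80) − 1/(100) = -0.02319, so d_i = -43.12 cm.
m = −d_i/d_o = +0.4312.
|h_i| = |m|·h_o = 0.4312 × 1.4 = 0.604 cm. The image is virtual, upright and reduced, on the same side as the object.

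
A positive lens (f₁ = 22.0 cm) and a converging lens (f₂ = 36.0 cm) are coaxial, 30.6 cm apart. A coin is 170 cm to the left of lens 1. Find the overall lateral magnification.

Lens 1: 1/d_i1 = 1/(22.0) − 1/(170) = 0.03957, so d_i1 = 25.27 cm; m₁ = −d_i1/d_o1 = -0.1486.
d_o2 = 30.6 − (25.27) = 5.330 cm.
Lens 2: 1/d_i2 = 1/(36.0) − 1/(5.330) = -0.1598, so d_i2 = -6.256 cm; m₂ = −d_i2/d_o2 = +1.174.
m = m₁·m₂ = (-0.1486)(+1.174) = -0.174.

m = -0.174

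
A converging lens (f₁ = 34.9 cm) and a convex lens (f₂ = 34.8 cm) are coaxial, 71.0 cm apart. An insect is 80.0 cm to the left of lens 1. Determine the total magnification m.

m = -1.05

Lens 1: 1/d_i1 = 1/(34.9) − 1/(80.0) = 0.01615, so d_i1 = 61.91 cm; m₁ = −d_i1/d_o1 = -0.7739.
d_o2 = 71.0 − (61.91) = 9.090 cm.
Lens 2: 1/d_i2 = 1/(34.8) − 1/(9.090) = -0.08128, so d_i2 = -12.30 cm; m₂ = −d_i2/d_o2 = +1.354.
m = m₁·m₂ = (-0.7739)(+1.354) = -1.05.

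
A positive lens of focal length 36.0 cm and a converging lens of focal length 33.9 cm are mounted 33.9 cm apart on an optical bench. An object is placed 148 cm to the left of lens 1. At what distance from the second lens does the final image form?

Lens 1: 1/d_i1 = 1/f₁ − 1/d_o1 = 1/(36.0) − 1/(148) = 0.02102, so d_i1 = 47.57 cm.
The intermediate image is 47.57 cm to the right of lens 1, which lies 13.67 cm to the right of lens 2 — a virtual object — so d_o2 = −13.67 cm.
Lens 2: 1/d_i2 = 1/f₂ − 1/d_o2 = 1/(33.9) − 1/(-13.67) = 0.1027, so d_i2 = 9.74 cm.
The final image is real, 9.74 cm to the right of lens 2 (overall magnification ≈ -0.23).

9.74 cm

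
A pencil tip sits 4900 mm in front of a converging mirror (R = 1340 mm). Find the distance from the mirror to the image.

776 mm

f = R/2 = 1340/2 = 670.0 mm.
Mirror equation: 1/d_i = 1/f − 1/d_o = 1/(670.0) − 1/(4900) = 0.001493 − 0.0002041 = 0.001288, so d_i = 776 mm.
The image is real, inverted and reduced, in front of the mirror.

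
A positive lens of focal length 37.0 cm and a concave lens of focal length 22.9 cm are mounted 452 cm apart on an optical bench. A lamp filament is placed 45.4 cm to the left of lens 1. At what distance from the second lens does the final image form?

21.0 cm

Lens 1: 1/d_i1 = 1/f₁ − 1/d_o1 = 1/(37.0) − 1/(45.4) = 0.005001, so d_i1 = 200.0 cm.
The intermediate image is 200.0 cm to the right of lens 1, which is 452 − (200.0) = 252.0 cm to the left of lens 2, so d_o2 = +252.0 cm.
Lens 2 is diverging, so f₂ = −22.9 cm.
Lens 2: 1/d_i2 = 1/f₂ − 1/d_o2 = 1/(-22.9) − 1/(252.0) = -0.04764, so d_i2 = -21.0 cm.
The final image is virtual, 21.0 cm to the left of lens 2 (overall magnification ≈ -0.37).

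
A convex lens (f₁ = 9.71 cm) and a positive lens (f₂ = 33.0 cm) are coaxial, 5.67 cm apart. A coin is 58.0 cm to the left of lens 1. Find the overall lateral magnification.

Lens 1: 1/d_i1 = 1/(9.71) − 1/(58.0) = 0.08575, so d_i1 = 11.66 cm; m₁ = −d_i1/d_o1 = -0.2010.
d_o2 = 5.67 − (11.66) = -5.990 cm (virtual object).
Lens 2: 1/d_i2 = 1/(33.0) − 1/(-5.990) = 0.1972, so d_i2 = 5.070 cm; m₂ = −d_i2/d_o2 = +0.8464.
m = m₁·m₂ = (-0.2010)(+0.8464) = -0.170.

m = -0.170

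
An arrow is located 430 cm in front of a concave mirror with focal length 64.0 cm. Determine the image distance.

75.2 cm

Mirror equation: 1/s_i = 1/f − 1/s_o = 1/(64.00) − 1/(430) = 0.01562 − 0.002326 = 0.01330, so s_i = 75.2 cm.
The image is real, inverted and reduced, in front of the mirror.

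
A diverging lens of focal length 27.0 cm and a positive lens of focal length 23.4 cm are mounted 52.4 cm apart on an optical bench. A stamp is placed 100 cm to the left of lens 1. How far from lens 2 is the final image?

34.3 cm

Lens 1 is diverging, so f₁ = −27.0 cm.
Lens 1: 1/d_i1 = 1/f₁ − 1/d_o1 = 1/(-27.0) − 1/(100) = -0.04704, so d_i1 = -21.26 cm.
The intermediate image is 21.26 cm to the left of lens 1 (virtual), which is 52.4 − (-21.26) = 73.66 cm to the left of lens 2, so d_o2 = +73.66 cm.
Lens 2: 1/d_i2 = 1/f₂ − 1/d_o2 = 1/(23.4) − 1/(73.66) = 0.02916, so d_i2 = 34.3 cm.
The final image is real, 34.3 cm to the right of lens 2 (overall magnification ≈ -0.099).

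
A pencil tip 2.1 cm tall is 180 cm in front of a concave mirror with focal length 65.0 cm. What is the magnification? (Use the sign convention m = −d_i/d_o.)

1/d_i = 1/f − 1/d_o = 1/(65.00) − 1/(180) = 0.009829, so d_i = 101.7 cm.
m = −d_i/d_o = −(101.7)/(180) = -0.565.
The image is real, inverted and reduced, in front of the mirror.

m = -0.565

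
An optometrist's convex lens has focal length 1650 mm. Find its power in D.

f = 165 cm = 1.65 m.
P = 1/f = 1/(1.65 m) = +0.606 D.

P = +0.606 D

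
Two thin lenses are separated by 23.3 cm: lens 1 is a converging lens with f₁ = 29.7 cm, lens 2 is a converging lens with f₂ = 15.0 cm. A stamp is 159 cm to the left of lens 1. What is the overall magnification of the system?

m = -0.122

Lens 1: 1/d_i1 = 1/(29.7) − 1/(159) = 0.02738, so d_i1 = 36.52 cm; m₁ = −d_i1/d_o1 = -0.2297.
d_o2 = 23.3 − (36.52) = -13.22 cm (virtual object).
Lens 2: 1/d_i2 = 1/(15.0) − 1/(-13.22) = 0.1423, so d_i2 = 7.027 cm; m₂ = −d_i2/d_o2 = +0.5315.
m = m₁·m₂ = (-0.2297)(+0.5315) = -0.122.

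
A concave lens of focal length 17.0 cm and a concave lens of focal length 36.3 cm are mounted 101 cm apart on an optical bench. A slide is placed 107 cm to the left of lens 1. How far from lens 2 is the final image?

27.6 cm

Lens 1 is diverging, so f₁ = −17.0 cm.
Lens 1: 1/d_i1 = 1/f₁ − 1/d_o1 = 1/(-17.0) − 1/(107) = -0.06817, so d_i1 = -14.67 cm.
The intermediate image is 14.67 cm to the left of lens 1 (virtual), which is 101 − (-14.67) = 115.7 cm to the left of lens 2, so d_o2 = +115.7 cm.
Lens 2 is diverging, so f₂ = −36.3 cm.
Lens 2: 1/d_i2 = 1/f₂ − 1/d_o2 = 1/(-36.3) − 1/(115.7) = -0.03619, so d_i2 = -27.6 cm.
The final image is virtual, 27.6 cm to the left of lens 2 (overall magnification ≈ 0.033).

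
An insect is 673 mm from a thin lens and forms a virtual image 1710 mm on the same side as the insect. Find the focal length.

f = 1110 mm (converging)

Virtual image ⇒ d_i = −1710 mm.
1/f = 1/d_o + 1/d_i = 1/(673) + 1/(-1710) = 0.0009011, so f = 1110 mm.
Since f is positive, the thin lens is converging.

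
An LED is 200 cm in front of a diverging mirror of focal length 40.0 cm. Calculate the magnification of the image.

For a diverging mirror, f = -40.0 cm.
1/d_i = 1/f − 1/d_o = 1/(-40.00) − 1/(200) = -0.03000, so d_i = -33.33 cm.
m = −d_i/d_o = −(-33.33)/(200) = +0.167.
The image is virtual, upright and reduced, behind the mirror.

m = +0.167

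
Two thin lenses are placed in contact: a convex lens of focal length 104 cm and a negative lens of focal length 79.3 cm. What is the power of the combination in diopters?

P₁ = 1/f₁ = 1/(1.04 m) = +0.9615 D; P₂ = 1/f₂ = 1/(-0.793 m) = -1.261 D.
For thin lenses in contact, P = P₁ + P₂ = (+0.9615) + (-1.261) = -0.299 D.

P = -0.299 D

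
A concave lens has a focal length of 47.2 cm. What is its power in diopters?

P = -2.12 D

For a concave lens, f = −47.2 cm.
f = -47.2 cm = -0.472 m.
P = 1/f = 1/(-0.472 m) = -2.12 D.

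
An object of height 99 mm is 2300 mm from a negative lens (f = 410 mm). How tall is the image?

For a negative lens, f = -410 mm.
1/d_i = 1/f − 1/d_o = 1/(-410.0) − 1/(2300) = -0.002874, so d_i = -348.0 mm.
m = −d_i/d_o = +0.1513.
|h_i| = |m|·h_o = 0.1513 × 99 = 15.0 mm. The image is virtual, upright and reduced, on the same side as the object.

15.0 mm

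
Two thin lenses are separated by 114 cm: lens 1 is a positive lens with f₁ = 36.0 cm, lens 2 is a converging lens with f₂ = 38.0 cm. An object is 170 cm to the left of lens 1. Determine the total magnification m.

Lens 1: 1/d_i1 = 1/(36.0) − 1/(170) = 0.02190, so d_i1 = 45.67 cm; m₁ = −d_i1/d_o1 = -0.2686.
d_o2 = 114 − (45.67) = 68.33 cm.
Lens 2: 1/d_i2 = 1/(38.0) − 1/(68.33) = 0.01168, so d_i2 = 85.61 cm; m₂ = −d_i2/d_o2 = -1.253.
m = m₁·m₂ = (-0.2686)(-1.253) = +0.337.

m = +0.337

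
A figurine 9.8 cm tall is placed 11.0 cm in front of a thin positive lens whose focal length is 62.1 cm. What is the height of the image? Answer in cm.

11.9 cm

1/d_i = 1/f − 1/d_o = 1/(62.10) − 1/(11.0) = -0.07481, so d_i = -13.37 cm.
m = −d_i/d_o = +1.215.
|h_i| = |m|·h_o = 1.215 × 9.8 = 11.9 cm. The image is virtual, upright and enlarged, on the same side as the object.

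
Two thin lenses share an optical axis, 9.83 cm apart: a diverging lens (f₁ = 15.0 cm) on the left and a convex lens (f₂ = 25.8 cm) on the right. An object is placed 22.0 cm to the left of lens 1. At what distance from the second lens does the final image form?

68.6 cm

Lens 1 is diverging, so f₁ = −15.0 cm.
Lens 1: 1/d_i1 = 1/f₁ − 1/d_o1 = 1/(-15.0) − 1/(22.0) = -0.1121, so d_i1 = -8.919 cm.
The intermediate image is 8.919 cm to the left of lens 1 (virtual), which is 9.83 − (-8.919) = 18.75 cm to the left of lens 2, so d_o2 = +18.75 cm.
Lens 2: 1/d_i2 = 1/f₂ − 1/d_o2 = 1/(25.8) − 1/(18.75) = -0.01457, so d_i2 = -68.6 cm.
The final image is virtual, 68.6 cm to the left of lens 2 (overall magnification ≈ 1.5).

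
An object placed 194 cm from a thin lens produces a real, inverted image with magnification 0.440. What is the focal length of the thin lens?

m = −d_i/d_o ⇒ d_i = −m·d_o = −(-0.440)·(194) = 85.36 cm.
1/f = 1/d_o + 1/d_i = 1/(194) + 1/(85.36) = 0.01687, so f = 59.3 cm.
Since f is positive, the thin lens is converging.

f = 59.3 cm (converging)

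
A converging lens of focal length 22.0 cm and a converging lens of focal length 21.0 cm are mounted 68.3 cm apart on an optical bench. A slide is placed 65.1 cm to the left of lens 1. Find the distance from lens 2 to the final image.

52.3 cm

Lens 1: 1/d_i1 = 1/f₁ − 1/d_o1 = 1/(22.0) − 1/(65.1) = 0.03009, so d_i1 = 33.23 cm.
The intermediate image is 33.23 cm to the right of lens 1, which is 68.3 − (33.23) = 35.07 cm to the left of lens 2, so d_o2 = +35.07 cm.
Lens 2: 1/d_i2 = 1/f₂ − 1/d_o2 = 1/(21.0) − 1/(35.07) = 0.01910, so d_i2 = 52.3 cm.
The final image is real, 52.3 cm to the right of lens 2 (overall magnification ≈ 0.76).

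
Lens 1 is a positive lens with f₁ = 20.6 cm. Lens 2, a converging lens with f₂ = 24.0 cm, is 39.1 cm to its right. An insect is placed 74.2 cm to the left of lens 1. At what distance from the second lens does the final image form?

18.9 cm

Lens 1: 1/d_i1 = 1/f₁ − 1/d_o1 = 1/(20.6) − 1/(74.2) = 0.03507, so d_i1 = 28.52 cm.
The intermediate image is 28.52 cm to the right of lens 1, which is 39.1 − (28.52) = 10.58 cm to the left of lens 2, so d_o2 = +10.58 cm.
Lens 2: 1/d_i2 = 1/f₂ − 1/d_o2 = 1/(24.0) − 1/(10.58) = -0.05285, so d_i2 = -18.9 cm.
The final image is virtual, 18.9 cm to the left of lens 2 (overall magnification ≈ -0.69).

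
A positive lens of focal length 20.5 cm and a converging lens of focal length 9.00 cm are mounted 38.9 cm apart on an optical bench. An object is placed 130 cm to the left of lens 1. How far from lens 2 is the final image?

Lens 1: 1/d_i1 = 1/f₁ − 1/d_o1 = 1/(20.5) − 1/(130) = 0.04109, so d_i1 = 24.34 cm.
The intermediate image is 24.34 cm to the right of lens 1, which is 38.9 − (24.34) = 14.56 cm to the left of lens 2, so d_o2 = +14.56 cm.
Lens 2: 1/d_i2 = 1/f₂ − 1/d_o2 = 1/(9.00) − 1/(14.56) = 0.04243, so d_i2 = 23.6 cm.
The final image is real, 23.6 cm to the right of lens 2 (overall magnification ≈ 0.30).

23.6 cm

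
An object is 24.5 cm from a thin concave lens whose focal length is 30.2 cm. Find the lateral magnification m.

m = +0.552

For a concave lens, f = -30.2 cm.
1/d_i = 1/f − 1/d_o = 1/(-30.20) − 1/(24.5) = -0.07393, so d_i = -13.53 cm.
m = −d_i/d_o = −(-13.53)/(24.5) = +0.552.
The image is virtual, upright and reduced, on the same side as the object.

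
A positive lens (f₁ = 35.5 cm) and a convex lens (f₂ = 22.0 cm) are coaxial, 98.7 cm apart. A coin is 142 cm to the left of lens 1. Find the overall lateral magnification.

m = +0.250

Lens 1: 1/d_i1 = 1/(35.5) − 1/(142) = 0.02113, so d_i1 = 47.33 cm; m₁ = −d_i1/d_o1 = -0.3333.
d_o2 = 98.7 − (47.33) = 51.37 cm.
Lens 2: 1/d_i2 = 1/(22.0) − 1/(51.37) = 0.02599, so d_i2 = 38.48 cm; m₂ = −d_i2/d_o2 = -0.7491.
m = m₁·m₂ = (-0.3333)(-0.7491) = +0.250.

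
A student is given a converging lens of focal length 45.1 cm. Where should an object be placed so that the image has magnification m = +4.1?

m = −d_i/d_o ⇒ d_i = −m·d_o.
1/f = 1/d_o + 1/d_i = 1/d_o − 1/(m·d_o) = (1 − 1/m)/d_o, so d_o = f(1 − 1/m) = (45.10)(1 − 1/(+4.1)) = 34.1 cm.

34.1 cm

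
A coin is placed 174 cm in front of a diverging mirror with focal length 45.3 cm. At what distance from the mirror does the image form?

35.9 cm

For a diverging mirror, f = -45.3 cm.
Mirror equation: 1/v = 1/f − 1/u = 1/(-45.30) − 1/(174) = -0.02208 − 0.005747 = -0.02782, so v = -35.9 cm.
The image is virtual, upright and reduced, behind the mirror.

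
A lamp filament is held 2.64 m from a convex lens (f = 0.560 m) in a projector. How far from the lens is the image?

Thin-lens equation: 1/s_i = 1/f − 1/s_o = 1/(0.5600) − 1/(2.64) = 1.786 − 0.3788 = 1.407, so s_i = 0.711 m.
The image is real, inverted and reduced, on the far side of the lens.

0.711 m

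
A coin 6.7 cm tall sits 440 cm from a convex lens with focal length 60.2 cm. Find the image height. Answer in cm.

1/d_i = 1/f − 1/d_o = 1/(60.20) − 1/(440) = 0.01434, so d_i = 69.74 cm.
m = −d_i/d_o = -0.1585.
|h_i| = |m|·h_o = 0.1585 × 6.7 = 1.06 cm. The image is real, inverted and reduced, on the far side of the lens.

1.06 cm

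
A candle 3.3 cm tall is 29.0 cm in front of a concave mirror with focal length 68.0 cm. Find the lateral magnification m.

m = +1.74

1/d_i = 1/f − 1/d_o = 1/(68.00) − 1/(29.0) = -0.01978, so d_i = -50.56 cm.
m = −d_i/d_o = −(-50.56)/(29.0) = +1.74.
The image is virtual, upright and enlarged, behind the mirror.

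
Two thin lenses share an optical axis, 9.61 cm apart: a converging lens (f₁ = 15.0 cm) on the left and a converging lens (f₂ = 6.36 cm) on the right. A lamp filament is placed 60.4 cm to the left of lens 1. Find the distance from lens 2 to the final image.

3.94 cm

Lens 1: 1/d_i1 = 1/f₁ − 1/d_o1 = 1/(15.0) − 1/(60.4) = 0.05011, so d_i1 = 19.96 cm.
The intermediate image is 19.96 cm to the right of lens 1, which lies 10.35 cm to the right of lens 2 — a virtual object — so d_o2 = −10.35 cm.
Lens 2: 1/d_i2 = 1/f₂ − 1/d_o2 = 1/(6.36) − 1/(-10.35) = 0.2539, so d_i2 = 3.94 cm.
The final image is real, 3.94 cm to the right of lens 2 (overall magnification ≈ -0.13).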